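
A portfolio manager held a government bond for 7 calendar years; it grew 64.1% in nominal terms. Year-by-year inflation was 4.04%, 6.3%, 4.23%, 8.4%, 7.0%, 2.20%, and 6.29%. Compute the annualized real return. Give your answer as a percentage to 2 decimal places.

1.76%

Cumulative inflation factor: 1.0404 × 1.063 × 1.0423 × 1.084 × 1.070 × 1.0220 × 1.0629 ≈ 1.45239.
Nominal growth factor: 1.64100. Real growth factor = 1.64100 / 1.45239 ≈ 1.12986.
Annualized: 1.12986^(1/7) − 1 ≈ 0.01760.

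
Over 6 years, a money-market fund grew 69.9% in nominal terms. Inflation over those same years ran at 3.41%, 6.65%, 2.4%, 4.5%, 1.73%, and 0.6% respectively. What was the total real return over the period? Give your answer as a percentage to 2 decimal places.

40.67%

Cumulative inflation factor: 1.0341 × 1.0665 × 1.024 × 1.045 × 1.0173 × 1.006 ≈ 1.20778.
Nominal growth factor: 1.69900. Real growth factor = 1.69900 / 1.20778 ≈ 1.40672.
Total real return ≈ 40.6717%.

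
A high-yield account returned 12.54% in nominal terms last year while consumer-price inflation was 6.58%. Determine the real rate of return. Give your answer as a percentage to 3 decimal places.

Real return via the Fisher equation: (1 + 12.54%)/(1 + 6.58%) − 1 = 1.1254/1.0658 − 1 ≈ 0.05592.

5.592%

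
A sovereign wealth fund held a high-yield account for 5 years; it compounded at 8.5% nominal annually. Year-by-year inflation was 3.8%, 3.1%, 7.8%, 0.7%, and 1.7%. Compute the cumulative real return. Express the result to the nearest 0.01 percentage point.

Cumulative inflation factor: 1.038 × 1.031 × 1.078 × 1.007 × 1.017 ≈ 1.18148.
Nominal growth factor: 1.50366. Real growth factor = 1.50366 / 1.18148 ≈ 1.27269.
Total real return ≈ 27.2693%.

27.27%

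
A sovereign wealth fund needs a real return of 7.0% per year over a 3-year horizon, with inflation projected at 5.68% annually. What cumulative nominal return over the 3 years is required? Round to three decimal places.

Required annual nominal rate: (1+7.0%)(1+5.68%) − 1 = 13.0776%.
Cumulative over 3 years: (1 + 0.130776)^3 − 1 ≈ 0.44587.

44.587%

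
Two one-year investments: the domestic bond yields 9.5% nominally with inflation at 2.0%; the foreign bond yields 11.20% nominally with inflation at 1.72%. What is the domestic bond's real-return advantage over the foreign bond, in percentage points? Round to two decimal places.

The domestic bond real return: 1.095/1.020 − 1 = 7.353%.
The foreign bond real return: 1.1120/1.0172 − 1 = 9.320%.
Difference: 7.353 − 9.320 = -1.967 pp.

-1.97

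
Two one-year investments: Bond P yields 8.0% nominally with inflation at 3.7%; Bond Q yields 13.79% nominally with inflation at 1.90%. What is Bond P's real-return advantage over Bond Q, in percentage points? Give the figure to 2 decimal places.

-7.52

Bond P real return: 1.080/1.037 − 1 = 4.147%.
Bond Q real return: 1.1379/1.0190 − 1 = 11.668%.
Difference: 4.147 − 11.668 = -7.521 pp.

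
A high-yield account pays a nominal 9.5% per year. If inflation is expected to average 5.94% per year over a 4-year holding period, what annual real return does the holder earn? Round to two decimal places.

With constant rates the annual real return is the same each year: (1+9.5%)/(1+5.94%) − 1 = 0.03360.

3.36%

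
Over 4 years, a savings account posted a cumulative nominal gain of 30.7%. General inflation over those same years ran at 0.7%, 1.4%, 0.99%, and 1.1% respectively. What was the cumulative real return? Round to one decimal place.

25.4%

Cumulative inflation factor: 1.007 × 1.014 × 1.0099 × 1.011 ≈ 1.04255.
Nominal growth factor: 1.30700. Real growth factor = 1.30700 / 1.04255 ≈ 1.25366.
Total real return ≈ 25.3657%.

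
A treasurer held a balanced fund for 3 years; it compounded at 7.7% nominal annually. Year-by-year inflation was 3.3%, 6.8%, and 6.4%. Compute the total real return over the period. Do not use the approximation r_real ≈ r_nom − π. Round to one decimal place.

Cumulative inflation factor: 1.033 × 1.068 × 1.064 ≈ 1.17385.
Nominal growth factor: 1.24924. Real growth factor = 1.24924 / 1.17385 ≈ 1.06423.
Total real return ≈ 6.4226%.

6.4%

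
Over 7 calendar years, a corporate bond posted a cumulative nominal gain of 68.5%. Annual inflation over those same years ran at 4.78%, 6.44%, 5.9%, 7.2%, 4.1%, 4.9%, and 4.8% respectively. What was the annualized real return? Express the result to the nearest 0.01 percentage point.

Cumulative inflation factor: 1.0478 × 1.0644 × 1.059 × 1.072 × 1.041 × 1.049 × 1.048 ≈ 1.44898.
Nominal growth factor: 1.68500. Real growth factor = 1.68500 / 1.44898 ≈ 1.16289.
Annualized: 1.16289^(1/7) − 1 ≈ 0.02179.

2.18%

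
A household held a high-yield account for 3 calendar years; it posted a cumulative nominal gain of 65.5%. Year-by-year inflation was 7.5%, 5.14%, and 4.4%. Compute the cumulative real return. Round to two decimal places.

40.26%

Cumulative inflation factor: 1.075 × 1.0514 × 1.044 ≈ 1.17999.
Nominal growth factor: 1.65500. Real growth factor = 1.65500 / 1.17999 ≈ 1.40256.
Total real return ≈ 40.2559%.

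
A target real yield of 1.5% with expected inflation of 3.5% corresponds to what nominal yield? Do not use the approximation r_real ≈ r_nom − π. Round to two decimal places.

By the Fisher equation, 1 + r_nom = (1 + 1.5%)(1 + 3.5%) = 1.015 × 1.035 = 1.050525.
So r_nom = 5.0525%.

5.05%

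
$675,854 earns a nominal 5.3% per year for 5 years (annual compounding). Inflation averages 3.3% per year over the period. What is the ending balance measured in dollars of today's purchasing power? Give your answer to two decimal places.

$743,863.31

Nominal value at maturity: $675,854 × (1 + 5.3%)^5 ≈ $874,973.19.
Price-level factor over 5 years: (1 + 3.3%)^5 ≈ 1.1762553387.
The maturity value deflated by that factor is the answer in today's purchasing power.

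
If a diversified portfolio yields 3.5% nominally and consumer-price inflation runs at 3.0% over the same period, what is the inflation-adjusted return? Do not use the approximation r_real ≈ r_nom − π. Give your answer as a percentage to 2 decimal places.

Real return via the Fisher equation: (1 + 3.5%)/(1 + 3.0%) − 1 = 1.035/1.030 − 1 ≈ 0.00485.

0.49%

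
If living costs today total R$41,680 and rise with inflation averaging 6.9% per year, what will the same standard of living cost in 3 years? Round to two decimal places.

Cumulative price-level factor: (1+6.9%)^3 = 1.221611509.
Multiplying R$41,680 by the price-level factor gives the future nominal sum.

R$50,916.77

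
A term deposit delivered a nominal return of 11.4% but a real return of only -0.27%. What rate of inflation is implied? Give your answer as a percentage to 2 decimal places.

11.70%

From (1+r_nom) = (1+r_real)(1+π), we get 1+π = (1 + 11.4%)/(1 − 0.27%) = 1.114/0.9973 ≈ 1.11702.
So π ≈ 11.7016%.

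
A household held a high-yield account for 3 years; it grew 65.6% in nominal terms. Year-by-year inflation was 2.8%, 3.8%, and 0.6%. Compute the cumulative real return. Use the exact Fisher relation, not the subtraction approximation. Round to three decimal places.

Cumulative inflation factor: 1.028 × 1.038 × 1.006 ≈ 1.07347.
Nominal growth factor: 1.65600. Real growth factor = 1.65600 / 1.07347 ≈ 1.54267.
Total real return ≈ 54.2666%.

54.267%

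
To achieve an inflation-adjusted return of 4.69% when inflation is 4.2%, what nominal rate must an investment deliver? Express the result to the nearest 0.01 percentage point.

By the Fisher equation, 1 + r_nom = (1 + 4.69%)(1 + 4.2%) = 1.0469 × 1.042 = 1.0908698.
So r_nom = 9.08698%.

9.09%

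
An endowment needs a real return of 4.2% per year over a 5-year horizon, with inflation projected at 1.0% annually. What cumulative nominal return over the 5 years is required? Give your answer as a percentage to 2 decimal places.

Required annual nominal rate: (1+4.2%)(1+1.0%) − 1 = 5.242%.
Cumulative over 5 years: (1 + 0.05242)^5 − 1 ≈ 0.29106.

29.11%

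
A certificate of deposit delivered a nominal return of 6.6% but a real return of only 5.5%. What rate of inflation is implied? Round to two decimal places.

From (1+r_nom) = (1+r_real)(1+π), we get 1+π = (1 + 6.6%)/(1 + 5.5%) = 1.066/1.055 ≈ 1.01043.
So π ≈ 1.0427%.

1.04%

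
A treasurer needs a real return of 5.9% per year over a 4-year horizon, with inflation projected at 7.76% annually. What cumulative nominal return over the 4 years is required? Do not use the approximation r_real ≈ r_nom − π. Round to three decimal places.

69.595%

Required annual nominal rate: (1+5.9%)(1+7.76%) − 1 = 14.11784%.
Cumulative over 4 years: (1 + 0.1411784)^4 − 1 ≈ 0.69595.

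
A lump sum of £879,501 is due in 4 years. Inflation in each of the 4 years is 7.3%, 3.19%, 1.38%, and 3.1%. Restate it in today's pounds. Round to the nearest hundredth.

£759,955.30

Price-level factor over 4 years: 1.073 × 1.0319 × 1.0138 × 1.031 ≈ 1.1573062182.
Purchasing power today: £879,501 divided by that factor.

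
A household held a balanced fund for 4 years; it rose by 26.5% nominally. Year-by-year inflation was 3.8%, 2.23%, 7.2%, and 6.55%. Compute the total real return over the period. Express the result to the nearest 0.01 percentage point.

4.37%

Cumulative inflation factor: 1.038 × 1.0223 × 1.072 × 1.0655 ≈ 1.21206.
Nominal growth factor: 1.26500. Real growth factor = 1.26500 / 1.21206 ≈ 1.04368.
Total real return ≈ 4.3678%.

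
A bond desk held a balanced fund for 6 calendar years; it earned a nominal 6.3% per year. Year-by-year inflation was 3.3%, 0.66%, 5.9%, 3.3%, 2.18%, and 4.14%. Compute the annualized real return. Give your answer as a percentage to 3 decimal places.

Cumulative inflation factor: 1.033 × 1.0066 × 1.059 × 1.033 × 1.0218 × 1.0414 ≈ 1.21042.
Nominal growth factor: 1.44278. Real growth factor = 1.44278 / 1.21042 ≈ 1.19196.
Annualized: 1.19196^(1/6) − 1 ≈ 0.02970.

2.970%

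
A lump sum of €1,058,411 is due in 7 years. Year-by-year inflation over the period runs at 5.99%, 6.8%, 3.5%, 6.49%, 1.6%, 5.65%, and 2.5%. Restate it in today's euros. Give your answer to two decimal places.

Price-level factor over 7 years: 1.0599 × 1.068 × 1.035 × 1.0649 × 1.016 × 1.0565 × 1.025 ≈ 1.3726897678.
Purchasing power today: €1,058,411 divided by that factor.

€771,048.95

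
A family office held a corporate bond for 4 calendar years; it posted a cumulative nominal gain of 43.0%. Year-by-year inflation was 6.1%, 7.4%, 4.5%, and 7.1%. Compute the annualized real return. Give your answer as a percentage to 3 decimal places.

2.903%

Cumulative inflation factor: 1.061 × 1.074 × 1.045 × 1.071 ≈ 1.27534.
Nominal growth factor: 1.43000. Real growth factor = 1.43000 / 1.27534 ≈ 1.12127.
Annualized: 1.12127^(1/4) − 1 ≈ 0.02903.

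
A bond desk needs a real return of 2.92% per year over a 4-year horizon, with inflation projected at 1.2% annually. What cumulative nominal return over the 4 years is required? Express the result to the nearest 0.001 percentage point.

Required annual nominal rate: (1+2.92%)(1+1.2%) − 1 = 4.15504%.
Cumulative over 4 years: (1 + 0.0415504)^4 − 1 ≈ 0.17685.

17.685%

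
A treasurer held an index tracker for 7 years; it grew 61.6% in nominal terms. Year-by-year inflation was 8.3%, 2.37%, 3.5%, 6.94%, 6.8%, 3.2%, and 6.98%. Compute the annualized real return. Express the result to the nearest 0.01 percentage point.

1.59%

Cumulative inflation factor: 1.083 × 1.0237 × 1.035 × 1.0694 × 1.068 × 1.032 × 1.0698 ≈ 1.44689.
Nominal growth factor: 1.61600. Real growth factor = 1.61600 / 1.44689 ≈ 1.11688.
Annualized: 1.11688^(1/7) − 1 ≈ 0.01592.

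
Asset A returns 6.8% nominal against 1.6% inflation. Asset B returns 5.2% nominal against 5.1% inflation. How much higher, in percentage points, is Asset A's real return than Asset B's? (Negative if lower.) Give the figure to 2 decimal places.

5.02

Asset A real return: 1.068/1.016 − 1 = 5.118%.
Asset B real return: 1.052/1.051 − 1 = 0.095%.
Difference: 5.118 − 0.095 = 5.023 pp.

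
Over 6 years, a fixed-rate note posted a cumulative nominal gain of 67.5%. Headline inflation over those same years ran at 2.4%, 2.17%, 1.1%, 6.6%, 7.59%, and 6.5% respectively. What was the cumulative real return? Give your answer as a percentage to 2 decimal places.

Cumulative inflation factor: 1.024 × 1.0217 × 1.011 × 1.066 × 1.0759 × 1.065 ≈ 1.29197.
Nominal growth factor: 1.67500. Real growth factor = 1.67500 / 1.29197 ≈ 1.29647.
Total real return ≈ 29.6467%.

29.65%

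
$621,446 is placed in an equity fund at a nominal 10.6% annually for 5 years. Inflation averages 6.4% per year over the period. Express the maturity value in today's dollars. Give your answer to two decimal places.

Nominal value at maturity: $621,446 × (1 + 10.6%)^5 ≈ $1,028,440.17.
Price-level factor over 5 years: (1 + 6.4%)^5 ≈ 1.3636663998.
Dividing the nominal maturity value by the price-level factor gives the value in today's money.

$754,172.85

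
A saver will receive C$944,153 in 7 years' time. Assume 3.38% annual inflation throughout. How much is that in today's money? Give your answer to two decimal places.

Price-level factor over 7 years: (1 + 3.38%)^7 ≈ 1.2619893643.
Purchasing power today: C$944,153 divided by that factor.

C$748,146.56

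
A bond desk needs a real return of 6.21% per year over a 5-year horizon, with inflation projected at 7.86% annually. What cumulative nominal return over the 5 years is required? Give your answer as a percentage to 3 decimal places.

97.301%

Required annual nominal rate: (1+6.21%)(1+7.86%) − 1 = 14.558106%.
Cumulative over 5 years: (1 + 0.14558106)^5 − 1 ≈ 0.97301.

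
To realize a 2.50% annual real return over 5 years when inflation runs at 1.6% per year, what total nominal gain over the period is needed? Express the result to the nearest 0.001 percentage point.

Required annual nominal rate: (1+2.50%)(1+1.6%) − 1 = 4.14%.
Cumulative over 5 years: (1 + 0.0414)^5 − 1 ≈ 0.22486.

22.486%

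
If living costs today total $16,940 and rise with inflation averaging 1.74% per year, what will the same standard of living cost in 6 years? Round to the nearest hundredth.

Cumulative price-level factor: (1+1.74%)^6 ≈ 1.1090481450.
The nominal amount required is $16,940 scaled up by that factor.

$18,787.28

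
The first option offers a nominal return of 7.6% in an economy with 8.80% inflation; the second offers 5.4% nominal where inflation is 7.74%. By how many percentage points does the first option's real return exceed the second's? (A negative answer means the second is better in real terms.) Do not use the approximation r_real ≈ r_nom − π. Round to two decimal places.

The first option real return: 1.076/1.0880 − 1 = -1.103%.
The second real return: 1.054/1.0774 − 1 = -2.172%.
Difference: -1.103 − (-2.172) = 1.069 pp.

1.07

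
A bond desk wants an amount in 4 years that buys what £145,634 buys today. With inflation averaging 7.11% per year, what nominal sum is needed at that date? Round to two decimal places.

£191,682.67

Cumulative price-level factor: (1+7.11%)^4 ≈ 1.3161945169.
The nominal amount required is £145,634 scaled up by that factor.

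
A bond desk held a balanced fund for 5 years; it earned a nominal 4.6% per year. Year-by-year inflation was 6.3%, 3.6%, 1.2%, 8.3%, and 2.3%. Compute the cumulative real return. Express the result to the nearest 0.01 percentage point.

Cumulative inflation factor: 1.063 × 1.036 × 1.012 × 1.083 × 1.023 ≈ 1.23475.
Nominal growth factor: 1.25216. Real growth factor = 1.25216 / 1.23475 ≈ 1.01410.
Total real return ≈ 1.4100%.

1.41%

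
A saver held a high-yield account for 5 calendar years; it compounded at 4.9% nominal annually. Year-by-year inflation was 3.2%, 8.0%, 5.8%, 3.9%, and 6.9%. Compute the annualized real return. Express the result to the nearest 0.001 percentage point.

Cumulative inflation factor: 1.032 × 1.080 × 1.058 × 1.039 × 1.069 ≈ 1.30973.
Nominal growth factor: 1.27022. Real growth factor = 1.27022 / 1.30973 ≈ 0.96983.
Annualized: 0.96983^(1/5) − 1 ≈ -0.00611.

-0.611%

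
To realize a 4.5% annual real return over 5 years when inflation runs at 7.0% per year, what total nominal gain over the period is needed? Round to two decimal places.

74.78%

Required annual nominal rate: (1+4.5%)(1+7.0%) − 1 = 11.815%.
Cumulative over 5 years: (1 + 0.11815)^5 − 1 ≈ 0.74783.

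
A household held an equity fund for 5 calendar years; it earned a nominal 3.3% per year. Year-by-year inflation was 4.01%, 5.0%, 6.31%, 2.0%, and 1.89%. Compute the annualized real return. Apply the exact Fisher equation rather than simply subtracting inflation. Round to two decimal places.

-0.51%

Cumulative inflation factor: 1.0401 × 1.050 × 1.0631 × 1.020 × 1.0189 ≈ 1.20662.
Nominal growth factor: 1.17626. Real growth factor = 1.17626 / 1.20662 ≈ 0.97484.
Annualized: 0.97484^(1/5) − 1 ≈ -0.00508.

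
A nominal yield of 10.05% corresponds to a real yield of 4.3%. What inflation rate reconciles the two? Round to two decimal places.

From (1+r_nom) = (1+r_real)(1+π), we get 1+π = (1 + 10.05%)/(1 + 4.3%) = 1.1005/1.043 ≈ 1.05513.
So π ≈ 5.5129%.

5.51%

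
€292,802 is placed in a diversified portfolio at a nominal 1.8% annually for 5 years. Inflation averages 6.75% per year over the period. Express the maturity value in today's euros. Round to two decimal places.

Nominal value at maturity: €292,802 × (1 + 1.8%)^5 ≈ €320,120.09.
Price-level factor over 5 years: (1 + 6.75%)^5 ≈ 1.3862431671.
Dividing the nominal maturity value by the price-level factor gives the value in today's money.

€230,926.36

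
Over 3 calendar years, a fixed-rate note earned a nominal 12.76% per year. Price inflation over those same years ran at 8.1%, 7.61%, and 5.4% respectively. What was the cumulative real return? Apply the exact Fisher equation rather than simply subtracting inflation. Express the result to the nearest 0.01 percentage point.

Cumulative inflation factor: 1.081 × 1.0761 × 1.054 ≈ 1.22608.
Nominal growth factor: 1.43372. Real growth factor = 1.43372 / 1.22608 ≈ 1.16935.
Total real return ≈ 16.9355%.

16.94%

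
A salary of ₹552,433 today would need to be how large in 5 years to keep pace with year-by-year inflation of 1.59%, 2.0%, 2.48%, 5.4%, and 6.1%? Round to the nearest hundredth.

Cumulative price-level factor: 1.0159 × 1.020 × 1.0248 × 1.054 × 1.061 ≈ 1.1875345221.
The nominal amount required is ₹552,433 scaled up by that factor.

₹656,033.26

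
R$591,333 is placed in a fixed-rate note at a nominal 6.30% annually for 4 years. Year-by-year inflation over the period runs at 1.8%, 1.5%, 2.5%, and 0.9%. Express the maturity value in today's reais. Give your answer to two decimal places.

R$706,539.30

Nominal value at maturity: R$591,333 × (1 + 6.30%)^4 ≈ R$755,031.68.
Price-level factor over 4 years: 1.018 × 1.015 × 1.025 × 1.009 ≈ 1.0686336658.
The maturity value deflated by that factor is the answer in today's purchasing power.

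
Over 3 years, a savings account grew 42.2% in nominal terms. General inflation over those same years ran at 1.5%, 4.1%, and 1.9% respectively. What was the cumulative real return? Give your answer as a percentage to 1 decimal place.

Cumulative inflation factor: 1.015 × 1.041 × 1.019 ≈ 1.07669.
Nominal growth factor: 1.42200. Real growth factor = 1.42200 / 1.07669 ≈ 1.32071.
Total real return ≈ 32.0714%.

32.1%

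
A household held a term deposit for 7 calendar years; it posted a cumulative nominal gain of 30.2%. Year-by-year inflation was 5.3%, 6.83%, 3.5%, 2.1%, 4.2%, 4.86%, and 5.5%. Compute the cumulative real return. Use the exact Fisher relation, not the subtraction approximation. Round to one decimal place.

Cumulative inflation factor: 1.053 × 1.0683 × 1.035 × 1.021 × 1.042 × 1.0486 × 1.055 ≈ 1.37031.
Nominal growth factor: 1.30200. Real growth factor = 1.30200 / 1.37031 ≈ 0.95015.
Total real return ≈ -4.9848%.

-5.0%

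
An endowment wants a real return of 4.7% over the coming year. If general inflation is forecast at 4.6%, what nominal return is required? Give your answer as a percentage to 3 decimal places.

By the Fisher equation, 1 + r_nom = (1 + 4.7%)(1 + 4.6%) = 1.047 × 1.046 = 1.095162.
So r_nom = 9.5162%.

9.516%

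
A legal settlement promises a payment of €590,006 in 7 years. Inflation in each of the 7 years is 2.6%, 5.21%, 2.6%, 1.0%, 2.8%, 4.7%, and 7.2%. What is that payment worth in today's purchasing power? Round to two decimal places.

€457,139.48

Price-level factor over 7 years: 1.026 × 1.0521 × 1.026 × 1.010 × 1.028 × 1.047 × 1.072 ≈ 1.2906476579.
Purchasing power today: €590,006 divided by that factor.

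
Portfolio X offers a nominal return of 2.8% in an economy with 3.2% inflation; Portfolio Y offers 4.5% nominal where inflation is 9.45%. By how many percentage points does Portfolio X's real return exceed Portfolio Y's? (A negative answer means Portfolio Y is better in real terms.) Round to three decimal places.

4.135

Portfolio X real return: 1.028/1.032 − 1 = -0.3876%.
Portfolio Y real return: 1.045/1.0945 − 1 = -4.5226%.
Difference: -0.3876 − (-4.5226) = 4.1350 pp.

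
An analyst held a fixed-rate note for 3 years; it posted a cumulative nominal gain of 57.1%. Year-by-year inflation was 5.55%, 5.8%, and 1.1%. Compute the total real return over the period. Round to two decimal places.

Cumulative inflation factor: 1.0555 × 1.058 × 1.011 ≈ 1.12900.
Nominal growth factor: 1.57100. Real growth factor = 1.57100 / 1.12900 ≈ 1.39149.
Total real return ≈ 39.1493%.

39.15%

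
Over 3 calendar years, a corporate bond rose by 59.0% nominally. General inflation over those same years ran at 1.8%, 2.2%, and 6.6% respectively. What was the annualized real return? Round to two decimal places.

12.76%

Cumulative inflation factor: 1.018 × 1.022 × 1.066 ≈ 1.10906.
Nominal growth factor: 1.59000. Real growth factor = 1.59000 / 1.10906 ≈ 1.43364.
Annualized: 1.43364^(1/3) − 1 ≈ 0.12758.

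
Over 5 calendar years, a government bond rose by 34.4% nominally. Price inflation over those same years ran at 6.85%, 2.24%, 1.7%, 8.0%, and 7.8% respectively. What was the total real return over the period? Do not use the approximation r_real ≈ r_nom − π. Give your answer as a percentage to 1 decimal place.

3.9%

Cumulative inflation factor: 1.0685 × 1.0224 × 1.017 × 1.080 × 1.078 ≈ 1.29348.
Nominal growth factor: 1.34400. Real growth factor = 1.34400 / 1.29348 ≈ 1.03906.
Total real return ≈ 3.9060%.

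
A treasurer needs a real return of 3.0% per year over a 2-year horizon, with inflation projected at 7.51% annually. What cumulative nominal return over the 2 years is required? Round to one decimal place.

22.6%

Required annual nominal rate: (1+3.0%)(1+7.51%) − 1 = 10.7353%.
Cumulative over 2 years: (1 + 0.107353)^2 − 1 ≈ 0.22623.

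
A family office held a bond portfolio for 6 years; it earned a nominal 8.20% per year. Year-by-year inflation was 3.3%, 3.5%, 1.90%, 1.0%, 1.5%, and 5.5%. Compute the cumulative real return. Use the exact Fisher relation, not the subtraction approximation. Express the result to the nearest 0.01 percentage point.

36.18%

Cumulative inflation factor: 1.033 × 1.035 × 1.0190 × 1.010 × 1.015 × 1.055 ≈ 1.17830.
Nominal growth factor: 1.60459. Real growth factor = 1.60459 / 1.17830 ≈ 1.36179.
Total real return ≈ 36.1786%.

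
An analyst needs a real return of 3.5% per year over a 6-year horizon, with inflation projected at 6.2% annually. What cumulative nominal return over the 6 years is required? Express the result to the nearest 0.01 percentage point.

76.36%

Required annual nominal rate: (1+3.5%)(1+6.2%) − 1 = 9.917%.
Cumulative over 6 years: (1 + 0.09917)^6 − 1 ≈ 0.76356.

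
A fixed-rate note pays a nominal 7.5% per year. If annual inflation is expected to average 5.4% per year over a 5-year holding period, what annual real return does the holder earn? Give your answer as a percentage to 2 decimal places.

With constant rates the annual real return is the same each year: (1+7.5%)/(1+5.4%) − 1 = 0.01992.

1.99%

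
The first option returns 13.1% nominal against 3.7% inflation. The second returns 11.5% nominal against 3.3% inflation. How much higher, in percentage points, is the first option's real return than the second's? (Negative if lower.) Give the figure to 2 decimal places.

The first option real return: 1.131/1.037 − 1 = 9.065%.
The second real return: 1.115/1.033 − 1 = 7.938%.
Difference: 9.065 − 7.938 = 1.127 pp.

1.13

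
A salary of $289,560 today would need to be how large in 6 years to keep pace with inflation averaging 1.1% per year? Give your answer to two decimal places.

Cumulative price-level factor: (1+1.1%)^6 ≈ 1.0678418406.
Multiplying $289,560 by the price-level factor gives the future nominal sum.

$309,204.28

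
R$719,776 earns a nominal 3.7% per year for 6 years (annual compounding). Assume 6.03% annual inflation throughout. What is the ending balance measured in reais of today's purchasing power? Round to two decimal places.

Nominal value at maturity: R$719,776 × (1 + 3.7%)^6 ≈ R$895,096.58.
Price-level factor over 6 years: (1 + 6.03%)^6 ≈ 1.4209296233.
Dividing the nominal maturity value by the price-level factor gives the value in today's money.

R$629,937.31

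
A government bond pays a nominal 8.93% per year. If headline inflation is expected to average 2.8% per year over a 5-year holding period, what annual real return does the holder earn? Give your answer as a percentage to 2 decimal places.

With constant rates the annual real return is the same each year: (1+8.93%)/(1+2.8%) − 1 = 0.05963.

5.96%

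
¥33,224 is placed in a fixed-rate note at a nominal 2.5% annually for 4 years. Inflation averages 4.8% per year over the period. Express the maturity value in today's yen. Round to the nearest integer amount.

¥30,402

Nominal value at maturity: ¥33,224 × (1 + 2.5%)^4 ≈ ¥36,673.
Price-level factor over 4 years: (1 + 4.8%)^4 ≈ 1.2062716764.
The maturity value deflated by that factor is the answer in today's purchasing power.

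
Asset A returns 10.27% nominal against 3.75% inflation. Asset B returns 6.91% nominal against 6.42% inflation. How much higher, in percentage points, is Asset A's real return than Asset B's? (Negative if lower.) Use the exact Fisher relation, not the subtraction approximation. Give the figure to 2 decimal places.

Asset A real return: 1.1027/1.0375 − 1 = 6.284%.
Asset B real return: 1.0691/1.0642 − 1 = 0.460%.
Difference: 6.284 − 0.460 = 5.824 pp.

5.82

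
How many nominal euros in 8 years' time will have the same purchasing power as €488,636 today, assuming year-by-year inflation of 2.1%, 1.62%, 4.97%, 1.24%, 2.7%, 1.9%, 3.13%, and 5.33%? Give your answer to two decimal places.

Cumulative price-level factor: 1.021 × 1.0162 × 1.0497 × 1.0124 × 1.027 × 1.019 × 1.0313 × 1.0533 ≈ 1.2534412873.
The nominal amount required is €488,636 scaled up by that factor.

€612,476.54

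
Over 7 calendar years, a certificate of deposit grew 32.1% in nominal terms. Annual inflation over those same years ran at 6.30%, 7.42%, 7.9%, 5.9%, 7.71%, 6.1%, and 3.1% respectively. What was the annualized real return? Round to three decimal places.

Cumulative inflation factor: 1.0630 × 1.0742 × 1.079 × 1.059 × 1.0771 × 1.061 × 1.031 ≈ 1.53733.
Nominal growth factor: 1.32100. Real growth factor = 1.32100 / 1.53733 ≈ 0.85928.
Annualized: 0.85928^(1/7) − 1 ≈ -0.02143.

-2.143%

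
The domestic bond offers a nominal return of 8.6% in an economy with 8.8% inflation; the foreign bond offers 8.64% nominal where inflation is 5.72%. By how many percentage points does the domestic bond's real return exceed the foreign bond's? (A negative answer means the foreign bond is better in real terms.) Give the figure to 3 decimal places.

-2.946

The domestic bond real return: 1.086/1.088 − 1 = -0.1838%.
The foreign bond real return: 1.0864/1.0572 − 1 = 2.7620%.
Difference: -0.1838 − 2.7620 = -2.9458 pp.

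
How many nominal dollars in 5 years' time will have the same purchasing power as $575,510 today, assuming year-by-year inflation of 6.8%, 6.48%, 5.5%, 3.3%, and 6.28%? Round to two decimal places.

$758,047.63

Cumulative price-level factor: 1.068 × 1.0648 × 1.055 × 1.033 × 1.0628 ≈ 1.3171754332.
The nominal amount required is $575,510 scaled up by that factor.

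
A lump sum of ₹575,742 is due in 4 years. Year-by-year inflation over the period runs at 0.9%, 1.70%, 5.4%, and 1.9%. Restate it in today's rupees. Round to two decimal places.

Price-level factor over 4 years: 1.009 × 1.0170 × 1.054 × 1.019 ≈ 1.1021150020.
Purchasing power today: ₹575,742 divided by that factor.

₹522,397.39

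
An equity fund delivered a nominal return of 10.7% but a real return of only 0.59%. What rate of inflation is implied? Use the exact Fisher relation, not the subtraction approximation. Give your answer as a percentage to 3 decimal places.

10.051%

From (1+r_nom) = (1+r_real)(1+π), we get 1+π = (1 + 10.7%)/(1 + 0.59%) = 1.107/1.0059 ≈ 1.10051.
So π ≈ 10.0507%.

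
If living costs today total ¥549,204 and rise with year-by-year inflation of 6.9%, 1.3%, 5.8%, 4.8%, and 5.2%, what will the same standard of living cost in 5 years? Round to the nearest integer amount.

¥693,719

Cumulative price-level factor: 1.069 × 1.013 × 1.058 × 1.048 × 1.052 ≈ 1.2631352083.
Multiplying ¥549,204 by the price-level factor gives the future nominal sum.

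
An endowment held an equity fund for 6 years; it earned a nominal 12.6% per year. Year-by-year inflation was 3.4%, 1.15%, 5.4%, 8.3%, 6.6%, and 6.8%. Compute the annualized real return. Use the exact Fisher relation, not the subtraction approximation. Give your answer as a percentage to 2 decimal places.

6.99%

Cumulative inflation factor: 1.034 × 1.0115 × 1.054 × 1.083 × 1.066 × 1.068 ≈ 1.35920.
Nominal growth factor: 2.03812. Real growth factor = 2.03812 / 1.35920 ≈ 1.49950.
Annualized: 1.49950^(1/6) − 1 ≈ 0.06985.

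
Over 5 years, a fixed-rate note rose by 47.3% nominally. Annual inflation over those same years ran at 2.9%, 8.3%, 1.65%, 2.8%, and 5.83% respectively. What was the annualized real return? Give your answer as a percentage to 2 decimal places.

3.63%

Cumulative inflation factor: 1.029 × 1.083 × 1.0165 × 1.028 × 1.0583 ≈ 1.23240.
Nominal growth factor: 1.47300. Real growth factor = 1.47300 / 1.23240 ≈ 1.19522.
Annualized: 1.19522^(1/5) − 1 ≈ 0.03631.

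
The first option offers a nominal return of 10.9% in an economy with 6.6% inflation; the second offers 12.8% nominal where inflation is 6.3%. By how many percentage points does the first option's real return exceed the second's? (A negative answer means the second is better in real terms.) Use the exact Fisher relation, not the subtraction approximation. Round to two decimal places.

-2.08

The first option real return: 1.109/1.066 − 1 = 4.034%.
The second real return: 1.128/1.063 − 1 = 6.115%.
Difference: 4.034 − 6.115 = -2.081 pp.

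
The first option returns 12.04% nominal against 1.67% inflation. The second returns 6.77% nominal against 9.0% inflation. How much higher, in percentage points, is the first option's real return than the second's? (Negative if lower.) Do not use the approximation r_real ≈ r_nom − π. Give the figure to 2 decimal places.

The first option real return: 1.1204/1.0167 − 1 = 10.200%.
The second real return: 1.0677/1.090 − 1 = -2.046%.
Difference: 10.200 − (-2.046) = 12.246 pp.

12.25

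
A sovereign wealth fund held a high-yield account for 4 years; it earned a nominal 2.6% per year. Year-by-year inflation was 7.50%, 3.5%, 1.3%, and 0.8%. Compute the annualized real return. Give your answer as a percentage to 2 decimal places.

Cumulative inflation factor: 1.0750 × 1.035 × 1.013 × 1.008 ≈ 1.13611.
Nominal growth factor: 1.10813. Real growth factor = 1.10813 / 1.13611 ≈ 0.97537.
Annualized: 0.97537^(1/4) − 1 ≈ -0.00621.

-0.62%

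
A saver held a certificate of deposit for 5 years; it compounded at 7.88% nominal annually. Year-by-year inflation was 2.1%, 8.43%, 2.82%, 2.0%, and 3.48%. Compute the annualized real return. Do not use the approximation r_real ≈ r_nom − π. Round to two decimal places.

3.99%

Cumulative inflation factor: 1.021 × 1.0843 × 1.0282 × 1.020 × 1.0348 ≈ 1.20146.
Nominal growth factor: 1.46118. Real growth factor = 1.46118 / 1.20146 ≈ 1.21617.
Annualized: 1.21617^(1/5) − 1 ≈ 0.03992.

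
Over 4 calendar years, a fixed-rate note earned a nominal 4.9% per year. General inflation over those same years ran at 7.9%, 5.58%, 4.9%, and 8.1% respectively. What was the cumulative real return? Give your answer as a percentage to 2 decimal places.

-6.27%

Cumulative inflation factor: 1.079 × 1.0558 × 1.049 × 1.081 ≈ 1.29183.
Nominal growth factor: 1.21088. Real growth factor = 1.21088 / 1.29183 ≈ 0.93734.
Total real return ≈ -6.2659%.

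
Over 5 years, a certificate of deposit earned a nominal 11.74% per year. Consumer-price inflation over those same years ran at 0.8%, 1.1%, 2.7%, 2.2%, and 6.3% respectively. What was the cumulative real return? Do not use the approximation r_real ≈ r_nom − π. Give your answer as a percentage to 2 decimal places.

Cumulative inflation factor: 1.008 × 1.011 × 1.027 × 1.022 × 1.063 ≈ 1.13702.
Nominal growth factor: 1.74198. Real growth factor = 1.74198 / 1.13702 ≈ 1.53206.
Total real return ≈ 53.2064%.

53.21%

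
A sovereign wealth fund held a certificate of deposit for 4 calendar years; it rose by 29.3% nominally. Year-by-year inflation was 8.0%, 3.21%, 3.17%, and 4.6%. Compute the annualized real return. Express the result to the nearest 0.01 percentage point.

1.82%

Cumulative inflation factor: 1.080 × 1.0321 × 1.0317 × 1.046 ≈ 1.20290.
Nominal growth factor: 1.29300. Real growth factor = 1.29300 / 1.20290 ≈ 1.07490.
Annualized: 1.07490^(1/4) − 1 ≈ 0.01822.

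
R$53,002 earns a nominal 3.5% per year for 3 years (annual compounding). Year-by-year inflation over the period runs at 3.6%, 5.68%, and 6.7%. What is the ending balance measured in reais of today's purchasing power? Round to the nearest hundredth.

R$50,303.28

Nominal value at maturity: R$53,002 × (1 + 3.5%)^3 ≈ R$58,764.26.
Price-level factor over 3 years: 1.036 × 1.0568 × 1.067 = 1.1681994016.
The maturity value deflated by that factor is the answer in today's purchasing power.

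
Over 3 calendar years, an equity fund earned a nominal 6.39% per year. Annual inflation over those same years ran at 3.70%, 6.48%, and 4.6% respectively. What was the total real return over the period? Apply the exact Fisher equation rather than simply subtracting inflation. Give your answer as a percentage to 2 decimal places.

Cumulative inflation factor: 1.0370 × 1.0648 × 1.046 ≈ 1.15499.
Nominal growth factor: 1.20421. Real growth factor = 1.20421 / 1.15499 ≈ 1.04261.
Total real return ≈ 4.2615%.

4.26%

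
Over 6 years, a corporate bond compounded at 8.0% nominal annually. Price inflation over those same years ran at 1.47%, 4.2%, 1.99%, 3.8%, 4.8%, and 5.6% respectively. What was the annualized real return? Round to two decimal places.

Cumulative inflation factor: 1.0147 × 1.042 × 1.0199 × 1.038 × 1.048 × 1.056 ≈ 1.23876.
Nominal growth factor: 1.58687. Real growth factor = 1.58687 / 1.23876 ≈ 1.28102.
Annualized: 1.28102^(1/6) − 1 ≈ 0.04214.

4.21%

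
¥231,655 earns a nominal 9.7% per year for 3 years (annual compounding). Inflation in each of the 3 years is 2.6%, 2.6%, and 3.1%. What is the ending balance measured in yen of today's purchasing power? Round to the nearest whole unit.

¥281,779

Nominal value at maturity: ¥231,655 × (1 + 9.7%)^3 ≈ ¥305,817.
Price-level factor over 3 years: 1.026 × 1.026 × 1.031 = 1.085308956.
Dividing the nominal maturity value by the price-level factor gives the value in today's money.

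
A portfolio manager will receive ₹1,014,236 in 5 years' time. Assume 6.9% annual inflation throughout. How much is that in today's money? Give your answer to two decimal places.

₹726,524.89

Price-level factor over 5 years: (1 + 6.9%)^5 ≈ 1.3960099896.
Purchasing power today: ₹1,014,236 divided by that factor.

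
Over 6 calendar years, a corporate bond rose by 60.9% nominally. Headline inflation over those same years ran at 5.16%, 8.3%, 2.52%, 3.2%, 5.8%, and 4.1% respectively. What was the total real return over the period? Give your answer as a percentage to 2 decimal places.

Cumulative inflation factor: 1.0516 × 1.083 × 1.0252 × 1.032 × 1.058 × 1.041 ≈ 1.32710.
Nominal growth factor: 1.60900. Real growth factor = 1.60900 / 1.32710 ≈ 1.21242.
Total real return ≈ 21.2418%.

21.24%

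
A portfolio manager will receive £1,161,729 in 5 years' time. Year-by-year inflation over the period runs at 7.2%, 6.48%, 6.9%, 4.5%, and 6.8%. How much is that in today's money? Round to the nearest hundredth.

Price-level factor over 5 years: 1.072 × 1.0648 × 1.069 × 1.045 × 1.068 ≈ 1.3618462403.
Purchasing power today: £1,161,729 divided by that factor.

£853,054.45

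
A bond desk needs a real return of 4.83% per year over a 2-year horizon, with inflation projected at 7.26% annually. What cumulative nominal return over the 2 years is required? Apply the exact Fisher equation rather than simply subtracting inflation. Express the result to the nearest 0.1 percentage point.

26.4%

Required annual nominal rate: (1+4.83%)(1+7.26%) − 1 = 12.440658%.
Cumulative over 2 years: (1 + 0.12440658)^2 − 1 ≈ 0.26429.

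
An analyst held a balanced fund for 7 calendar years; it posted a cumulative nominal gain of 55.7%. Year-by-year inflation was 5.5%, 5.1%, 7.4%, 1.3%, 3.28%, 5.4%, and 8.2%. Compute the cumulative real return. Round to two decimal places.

9.58%

Cumulative inflation factor: 1.055 × 1.051 × 1.074 × 1.013 × 1.0328 × 1.054 × 1.082 ≈ 1.42087.
Nominal growth factor: 1.55700. Real growth factor = 1.55700 / 1.42087 ≈ 1.09581.
Total real return ≈ 9.5811%.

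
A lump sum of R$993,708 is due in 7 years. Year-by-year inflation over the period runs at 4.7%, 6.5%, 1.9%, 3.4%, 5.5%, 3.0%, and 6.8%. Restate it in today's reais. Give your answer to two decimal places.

R$728,797.44

Price-level factor over 7 years: 1.047 × 1.065 × 1.019 × 1.034 × 1.055 × 1.030 × 1.068 ≈ 1.3634899753.
Purchasing power today: R$993,708 divided by that factor.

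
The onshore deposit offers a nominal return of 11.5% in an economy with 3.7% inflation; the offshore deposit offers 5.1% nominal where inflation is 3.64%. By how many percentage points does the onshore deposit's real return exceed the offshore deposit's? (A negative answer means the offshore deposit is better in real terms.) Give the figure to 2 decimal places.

6.11

The onshore deposit real return: 1.115/1.037 − 1 = 7.522%.
The offshore deposit real return: 1.051/1.0364 − 1 = 1.409%.
Difference: 7.522 − 1.409 = 6.113 pp.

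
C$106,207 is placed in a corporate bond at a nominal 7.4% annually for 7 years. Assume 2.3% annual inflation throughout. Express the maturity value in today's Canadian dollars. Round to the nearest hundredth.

C$149,297.89

Nominal value at maturity: C$106,207 × (1 + 7.4%)^7 ≈ C$175,058.46.
Price-level factor over 7 years: (1 + 2.3%)^7 ≈ 1.1725447756.
The maturity value deflated by that factor is the answer in today's purchasing power.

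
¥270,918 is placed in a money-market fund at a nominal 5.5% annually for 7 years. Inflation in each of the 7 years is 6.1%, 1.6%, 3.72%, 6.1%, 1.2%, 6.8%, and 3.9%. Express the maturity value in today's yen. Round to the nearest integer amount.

Nominal value at maturity: ¥270,918 × (1 + 5.5%)^7 ≈ ¥394,099.
Price-level factor over 7 years: 1.061 × 1.016 × 1.0372 × 1.061 × 1.012 × 1.068 × 1.039 ≈ 1.3321535811.
The maturity value deflated by that factor is the answer in today's purchasing power.

¥295,836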